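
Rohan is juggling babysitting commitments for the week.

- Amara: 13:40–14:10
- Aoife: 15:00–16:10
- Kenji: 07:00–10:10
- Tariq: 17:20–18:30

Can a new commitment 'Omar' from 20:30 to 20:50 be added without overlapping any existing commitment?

Kenji: ends 10:10 at or before Omar starts 20:30 → clear.
Amara: ends 14:10 at or before Omar starts 20:30 → clear.
Aoife: ends 16:10 at or before Omar starts 20:30 → clear.
Tariq: ends 18:30 at or before Omar starts 20:30 → clear.

Yes — the slot is free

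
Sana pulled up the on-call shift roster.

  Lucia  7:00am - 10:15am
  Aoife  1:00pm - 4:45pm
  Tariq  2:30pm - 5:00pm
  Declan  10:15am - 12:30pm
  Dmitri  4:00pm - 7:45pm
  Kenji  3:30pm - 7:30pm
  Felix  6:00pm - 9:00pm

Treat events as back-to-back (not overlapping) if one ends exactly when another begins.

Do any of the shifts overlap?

Sorted by start: Lucia, Declan, Aoife, Tariq, Kenji, Dmitri, Felix.
Declan starts exactly when Lucia ends (back-to-back, no overlap), so Lucia has no further overlaps.
Aoife starts after Declan ends, so Declan has no further overlaps.
Tariq starts before Aoife ends → Aoife and Tariq overlap.
That's a conflict, so the schedule is not conflict-free.

Yes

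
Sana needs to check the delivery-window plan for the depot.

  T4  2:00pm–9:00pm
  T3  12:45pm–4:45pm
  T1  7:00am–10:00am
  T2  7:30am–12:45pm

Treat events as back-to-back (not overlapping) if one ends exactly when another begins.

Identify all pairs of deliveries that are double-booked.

Sorted by start: T1, T2, T3, T4.
T2 starts before T1 ends → T1 and T2 overlap.
T3 starts after T1 ends; T1 is clear from here.
T3 starts exactly when T2 ends (back-to-back, no overlap); T2 is clear from here.
T4 starts before T3 ends → T3 and T4 overlap.

T1 & T2, T3 & T4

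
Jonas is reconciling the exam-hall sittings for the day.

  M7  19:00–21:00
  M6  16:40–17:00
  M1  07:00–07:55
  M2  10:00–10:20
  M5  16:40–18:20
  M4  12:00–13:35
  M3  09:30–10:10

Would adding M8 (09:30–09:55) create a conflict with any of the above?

M1: ends 07:55 at or before M8 starts 09:30 → clear.
M3: starts 09:30 before M8 ends 09:55, and ends 10:10 after M8 starts 09:30 → overlap.
M2: starts 10:00 at or after M8 ends 09:55 → clear.
M4: starts 12:00 at or after M8 ends 09:55 → clear.
M5: starts 16:40 at or after M8 ends 09:55 → clear.
M6: starts 16:40 at or after M8 ends 09:55 → clear.
M7: starts 19:00 at or after M8 ends 09:55 → clear.
M8 overlaps M3.

Yes — it overlaps M3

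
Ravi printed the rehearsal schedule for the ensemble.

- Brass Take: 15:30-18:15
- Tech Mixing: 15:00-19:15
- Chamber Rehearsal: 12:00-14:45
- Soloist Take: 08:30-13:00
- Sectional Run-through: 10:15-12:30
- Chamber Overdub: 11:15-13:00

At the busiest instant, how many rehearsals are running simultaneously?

4

Walk through starts and ends in time order (an end at T is processed before a start at T):
08:30 start Soloist Take → 1
10:15 start Sectional Run-through → 2
11:15 start Chamber Overdub → 3
12:00 start Chamber Rehearsal → 4
12:30 end Sectional Run-through → 3
13:00 end Chamber Overdub → 2
13:00 end Soloist Take → 1
14:45 end Chamber Rehearsal → 0
15:00 start Tech Mixing → 1
15:30 start Brass Take → 2
18:15 end Brass Take → 1
19:15 end Tech Mixing → 0
Peak is 4, at 12:00 (Chamber Overdub, Chamber Rehearsal, Sectional Run-through, Soloist Take).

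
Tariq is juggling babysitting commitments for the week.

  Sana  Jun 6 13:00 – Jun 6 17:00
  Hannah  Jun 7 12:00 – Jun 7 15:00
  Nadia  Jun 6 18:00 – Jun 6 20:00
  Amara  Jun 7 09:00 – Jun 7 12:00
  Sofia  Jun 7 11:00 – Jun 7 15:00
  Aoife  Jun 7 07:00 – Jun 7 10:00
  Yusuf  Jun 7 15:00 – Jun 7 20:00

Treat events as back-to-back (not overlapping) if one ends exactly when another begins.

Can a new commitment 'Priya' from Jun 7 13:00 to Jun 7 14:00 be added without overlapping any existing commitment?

Sana: ends Jun 6 17:00 at or before Priya starts Jun 7 13:00 → clear.
Nadia: ends Jun 6 20:00 at or before Priya starts Jun 7 13:00 → clear.
Aoife: ends Jun 7 10:00 at or before Priya starts Jun 7 13:00 → clear.
Amara: ends Jun 7 12:00 at or before Priya starts Jun 7 13:00 → clear.
Sofia: starts Jun 7 11:00 before Priya ends Jun 7 14:00, and ends Jun 7 15:00 after Priya starts Jun 7 13:00 → overlap.
Hannah: starts Jun 7 12:00 before Priya ends Jun 7 14:00, and ends Jun 7 15:00 after Priya starts Jun 7 13:00 → overlap.
Yusuf: starts Jun 7 15:00 at or after Priya ends Jun 7 14:00 → clear.
Priya overlaps Hannah, Sofia.

No — it overlaps Hannah, Sofia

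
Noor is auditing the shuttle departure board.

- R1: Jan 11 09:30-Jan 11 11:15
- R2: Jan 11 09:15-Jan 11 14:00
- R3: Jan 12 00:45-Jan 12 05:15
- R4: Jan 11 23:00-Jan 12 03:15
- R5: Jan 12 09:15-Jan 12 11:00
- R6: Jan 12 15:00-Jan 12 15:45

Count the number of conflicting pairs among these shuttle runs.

2

Sorted by start: R2, R1, R4, R3, R5, R6.
R1 starts before R2 ends → R2 and R1 overlap.
R4 starts after R2 ends — done with R2.
R4 starts after R1 ends — done with R1.
R3 starts before R4 ends → R4 and R3 overlap.
R5 starts after R4 ends — done with R4.
R5 starts after R3 ends — done with R3.
R6 starts after R5 ends.
Overlapping pairs: R1 & R2, R3 & R4 — 2 in total.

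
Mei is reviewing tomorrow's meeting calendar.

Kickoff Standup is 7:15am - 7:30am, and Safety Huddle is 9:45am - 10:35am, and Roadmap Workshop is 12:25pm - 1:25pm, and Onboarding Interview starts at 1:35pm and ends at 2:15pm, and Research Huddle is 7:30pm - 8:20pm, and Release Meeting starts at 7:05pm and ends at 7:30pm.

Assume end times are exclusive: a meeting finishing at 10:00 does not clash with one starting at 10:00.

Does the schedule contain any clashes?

No

Sorted by start: Kickoff Standup, Safety Huddle, Roadmap Workshop, Onboarding Interview, Release Meeting, Research Huddle.
Safety Huddle starts after Kickoff Standup ends — done with Kickoff Standup.
Roadmap Workshop starts after Safety Huddle ends — done with Safety Huddle.
Onboarding Interview starts after Roadmap Workshop ends — done with Roadmap Workshop.
Release Meeting starts after Onboarding Interview ends — done with Onboarding Interview.
Research Huddle starts exactly when Release Meeting ends (back-to-back, no overlap).
Every pair is clear; the schedule has no overlaps.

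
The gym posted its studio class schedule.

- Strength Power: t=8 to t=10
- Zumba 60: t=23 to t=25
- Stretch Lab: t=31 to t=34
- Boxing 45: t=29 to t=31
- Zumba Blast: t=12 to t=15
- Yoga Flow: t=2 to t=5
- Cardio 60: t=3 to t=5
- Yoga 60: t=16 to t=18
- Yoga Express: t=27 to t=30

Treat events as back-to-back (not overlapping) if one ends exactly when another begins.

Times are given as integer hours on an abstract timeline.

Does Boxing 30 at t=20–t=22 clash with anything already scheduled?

No — it doesn't clash with anything

Yoga Flow: ends t=5 at or before Boxing 30 starts t=20 → clear.
Cardio 60: ends t=5 at or before Boxing 30 starts t=20 → clear.
Strength Power: ends t=10 at or before Boxing 30 starts t=20 → clear.
Zumba Blast: ends t=15 at or before Boxing 30 starts t=20 → clear.
Yoga 60: ends t=18 at or before Boxing 30 starts t=20 → clear.
Zumba 60: starts t=23 at or after Boxing 30 ends t=22 → clear.
Yoga Express: starts t=27 at or after Boxing 30 ends t=22 → clear.
Boxing 45: starts t=29 at or after Boxing 30 ends t=22 → clear.
Stretch Lab: starts t=31 at or after Boxing 30 ends t=22 → clear.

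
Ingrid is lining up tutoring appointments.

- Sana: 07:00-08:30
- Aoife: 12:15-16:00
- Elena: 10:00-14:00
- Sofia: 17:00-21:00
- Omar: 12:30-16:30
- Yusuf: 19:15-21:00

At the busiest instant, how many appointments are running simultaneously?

3

Sort all start/end points and keep a running count:
07:00 start Sana → 1
08:30 end Sana → 0
10:00 start Elena → 1
12:15 start Aoife → 2
12:30 start Omar → 3
14:00 end Elena → 2
16:00 end Aoife → 1
16:30 end Omar → 0
17:00 start Sofia → 1
19:15 start Yusuf → 2
21:00 end Sofia → 1
21:00 end Yusuf → 0
Peak is 3, at 12:30 (Aoife, Elena, Omar).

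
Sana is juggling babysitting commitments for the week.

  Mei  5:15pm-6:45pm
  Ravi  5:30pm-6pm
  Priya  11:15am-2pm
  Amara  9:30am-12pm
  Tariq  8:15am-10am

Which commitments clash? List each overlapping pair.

Amara & Priya, Amara & Tariq, Mei & Ravi

Sorted by start: Tariq, Amara, Priya, Mei, Ravi.
Amara starts before Tariq ends → Tariq and Amara overlap.
Priya starts after Tariq ends, so Tariq has no further overlaps.
Priya starts before Amara ends → Amara and Priya overlap.
Mei starts after Amara ends, so Amara has no further overlaps.
Mei starts after Priya ends, so Priya has no further overlaps.
Ravi starts before Mei ends → Mei and Ravi overlap.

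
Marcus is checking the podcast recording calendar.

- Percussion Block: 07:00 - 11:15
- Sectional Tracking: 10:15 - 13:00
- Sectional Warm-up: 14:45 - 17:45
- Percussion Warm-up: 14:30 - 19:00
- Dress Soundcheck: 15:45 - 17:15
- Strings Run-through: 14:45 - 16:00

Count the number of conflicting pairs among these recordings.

Check each pair: they overlap iff neither finishes before the other starts.
Sorted by start: Percussion Block, Sectional Tracking, Percussion Warm-up, Sectional Warm-up, Strings Run-through, Dress Soundcheck.
Sectional Tracking starts before Percussion Block ends → Percussion Block and Sectional Tracking overlap.
Percussion Warm-up starts after Percussion Block ends, so nothing later overlaps Percussion Block either.
Percussion Warm-up starts after Sectional Tracking ends, so nothing later overlaps Sectional Tracking either.
Sectional Warm-up starts before Percussion Warm-up ends → Percussion Warm-up and Sectional Warm-up overlap.
Strings Run-through starts before Percussion Warm-up ends → Percussion Warm-up and Strings Run-through overlap.
Dress Soundcheck starts before Percussion Warm-up ends → Percussion Warm-up and Dress Soundcheck overlap.
Strings Run-through starts before Sectional Warm-up ends → Sectional Warm-up and Strings Run-through overlap.
Dress Soundcheck starts before Sectional Warm-up ends → Sectional Warm-up and Dress Soundcheck overlap.
Dress Soundcheck starts before Strings Run-through ends → Strings Run-through and Dress Soundcheck overlap.
Overlapping pairs: Dress Soundcheck & Percussion Warm-up, Dress Soundcheck & Sectional Warm-up, Dress Soundcheck & Strings Run-through, Percussion Block & Sectional Tracking, Percussion Warm-up & Sectional Warm-up, Percussion Warm-up & Strings Run-through, Sectional Warm-up & Strings Run-through — 7 in total.

7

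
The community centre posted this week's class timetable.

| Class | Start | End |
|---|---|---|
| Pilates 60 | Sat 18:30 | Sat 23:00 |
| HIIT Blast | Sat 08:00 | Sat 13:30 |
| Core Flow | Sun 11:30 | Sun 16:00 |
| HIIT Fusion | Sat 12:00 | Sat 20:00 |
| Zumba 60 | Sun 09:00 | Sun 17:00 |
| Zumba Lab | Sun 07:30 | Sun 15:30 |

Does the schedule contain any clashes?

Yes

Sorted by start: HIIT Blast, HIIT Fusion, Pilates 60, Zumba Lab, Zumba 60, Core Flow.
HIIT Fusion starts before HIIT Blast ends → HIIT Blast and HIIT Fusion overlap.
That's a conflict, so the schedule is not conflict-free.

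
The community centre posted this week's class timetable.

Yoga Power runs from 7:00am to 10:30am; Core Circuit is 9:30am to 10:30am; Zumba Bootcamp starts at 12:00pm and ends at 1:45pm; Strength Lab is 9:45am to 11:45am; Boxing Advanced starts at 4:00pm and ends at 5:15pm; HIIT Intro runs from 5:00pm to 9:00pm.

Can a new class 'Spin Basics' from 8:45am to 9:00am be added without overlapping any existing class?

Yoga Power: starts 7:00am before Spin Basics ends 9:00am, and ends 10:30am after Spin Basics starts 8:45am → overlap.
Core Circuit: starts 9:30am at or after Spin Basics ends 9:00am → clear.
Strength Lab: starts 9:45am at or after Spin Basics ends 9:00am → clear.
Zumba Bootcamp: starts 12:00pm at or after Spin Basics ends 9:00am → clear.
Boxing Advanced: starts 4:00pm at or after Spin Basics ends 9:00am → clear.
HIIT Intro: starts 5:00pm at or after Spin Basics ends 9:00am → clear.
Spin Basics overlaps Yoga Power.

No — it overlaps Yoga Power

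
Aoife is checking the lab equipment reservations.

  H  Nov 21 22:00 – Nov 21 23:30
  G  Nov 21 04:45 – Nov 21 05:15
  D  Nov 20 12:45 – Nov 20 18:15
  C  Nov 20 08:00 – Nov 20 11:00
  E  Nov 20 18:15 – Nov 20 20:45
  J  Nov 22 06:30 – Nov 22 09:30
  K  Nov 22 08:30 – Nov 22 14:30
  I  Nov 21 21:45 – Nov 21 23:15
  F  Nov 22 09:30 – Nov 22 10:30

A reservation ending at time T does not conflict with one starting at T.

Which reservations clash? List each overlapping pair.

F & K, H & I, J & K

Check each pair: they overlap iff neither finishes before the other starts.
Sorted by start: C, D, E, G, I, H, J, K, F.
D starts after C ends; C is clear from here.
E starts exactly when D ends (back-to-back, no overlap); D is clear from here.
G starts after E ends; E is clear from here.
I starts after G ends; G is clear from here.
H starts before I ends → I and H overlap.
J starts after I ends; I is clear from here.
J starts after H ends; H is clear from here.
K starts before J ends → J and K overlap.
F starts exactly when J ends (back-to-back, no overlap).
F starts before K ends → K and F overlap.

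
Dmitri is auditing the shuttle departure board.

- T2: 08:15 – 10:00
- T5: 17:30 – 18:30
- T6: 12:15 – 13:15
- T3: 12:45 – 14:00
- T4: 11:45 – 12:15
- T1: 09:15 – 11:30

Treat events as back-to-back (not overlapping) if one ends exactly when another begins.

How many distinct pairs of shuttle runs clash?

Check each pair: they overlap iff neither finishes before the other starts.
Sorted by start: T2, T1, T4, T6, T3, T5.
T1 starts before T2 ends → T2 and T1 overlap.
T4 starts after T2 ends, so nothing later overlaps T2 either.
T4 starts after T1 ends, so nothing later overlaps T1 either.
T6 starts exactly when T4 ends (back-to-back, no overlap), so nothing later overlaps T4 either.
T3 starts before T6 ends → T6 and T3 overlap.
T5 starts after T6 ends.
T5 starts after T3 ends.
Overlapping pairs: T1 & T2, T3 & T6 — 2 in total.

2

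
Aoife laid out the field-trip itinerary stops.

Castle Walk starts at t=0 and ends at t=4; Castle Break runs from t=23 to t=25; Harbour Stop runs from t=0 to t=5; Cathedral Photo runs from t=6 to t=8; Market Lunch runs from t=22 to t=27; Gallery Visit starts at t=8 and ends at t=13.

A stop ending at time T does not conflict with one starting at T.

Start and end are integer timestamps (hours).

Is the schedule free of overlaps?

Sorted by start: Castle Walk, Harbour Stop, Cathedral Photo, Gallery Visit, Market Lunch, Castle Break.
Harbour Stop starts before Castle Walk ends → Castle Walk and Harbour Stop overlap.
That's a conflict, so the schedule is not conflict-free.

No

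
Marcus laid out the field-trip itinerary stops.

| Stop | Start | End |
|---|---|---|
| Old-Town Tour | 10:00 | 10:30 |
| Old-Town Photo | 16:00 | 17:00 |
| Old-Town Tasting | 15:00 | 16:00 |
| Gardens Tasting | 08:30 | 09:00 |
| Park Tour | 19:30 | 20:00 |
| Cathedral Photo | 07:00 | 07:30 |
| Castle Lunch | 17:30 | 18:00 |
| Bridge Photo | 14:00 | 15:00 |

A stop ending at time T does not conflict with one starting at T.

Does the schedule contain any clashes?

Sorted by start: Cathedral Photo, Gardens Tasting, Old-Town Tour, Bridge Photo, Old-Town Tasting, Old-Town Photo, Castle Lunch, Park Tour.
Gardens Tasting starts after Cathedral Photo ends, so Cathedral Photo has no further overlaps.
Old-Town Tour starts after Gardens Tasting ends, so Gardens Tasting has no further overlaps.
Bridge Photo starts after Old-Town Tour ends, so Old-Town Tour has no further overlaps.
Old-Town Tasting starts exactly when Bridge Photo ends (back-to-back, no overlap), so Bridge Photo has no further overlaps.
Old-Town Photo starts exactly when Old-Town Tasting ends (back-to-back, no overlap), so Old-Town Tasting has no further overlaps.
Castle Lunch starts after Old-Town Photo ends, so Old-Town Photo has no further overlaps.
Park Tour starts after Castle Lunch ends.
Every pair is clear; the schedule has no overlaps.

No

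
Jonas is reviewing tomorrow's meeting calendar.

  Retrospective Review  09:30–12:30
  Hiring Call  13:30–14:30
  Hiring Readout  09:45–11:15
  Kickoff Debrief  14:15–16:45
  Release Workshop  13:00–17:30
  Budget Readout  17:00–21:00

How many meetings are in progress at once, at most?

3

Sort all start/end points and keep a running count:
09:30 start Retrospective Review → 1
09:45 start Hiring Readout → 2
11:15 end Hiring Readout → 1
12:30 end Retrospective Review → 0
13:00 start Release Workshop → 1
13:30 start Hiring Call → 2
14:15 start Kickoff Debrief → 3
14:30 end Hiring Call → 2
16:45 end Kickoff Debrief → 1
17:00 start Budget Readout → 2
17:30 end Release Workshop → 1
21:00 end Budget Readout → 0
Peak is 3, at 14:15 (Hiring Call, Kickoff Debrief, Release Workshop).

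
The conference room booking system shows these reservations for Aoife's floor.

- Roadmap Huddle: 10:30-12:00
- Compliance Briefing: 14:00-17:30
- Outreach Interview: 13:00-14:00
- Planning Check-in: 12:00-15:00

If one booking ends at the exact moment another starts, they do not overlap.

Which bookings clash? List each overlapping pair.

Compliance Briefing & Planning Check-in, Outreach Interview & Planning Check-in

Sorted by start: Roadmap Huddle, Planning Check-in, Outreach Interview, Compliance Briefing.
Planning Check-in starts exactly when Roadmap Huddle ends (back-to-back, no overlap), so Roadmap Huddle has no further overlaps.
Outreach Interview starts before Planning Check-in ends → Planning Check-in and Outreach Interview overlap.
Compliance Briefing starts before Planning Check-in ends → Planning Check-in and Compliance Briefing overlap.
Compliance Briefing starts exactly when Outreach Interview ends (back-to-back, no overlap).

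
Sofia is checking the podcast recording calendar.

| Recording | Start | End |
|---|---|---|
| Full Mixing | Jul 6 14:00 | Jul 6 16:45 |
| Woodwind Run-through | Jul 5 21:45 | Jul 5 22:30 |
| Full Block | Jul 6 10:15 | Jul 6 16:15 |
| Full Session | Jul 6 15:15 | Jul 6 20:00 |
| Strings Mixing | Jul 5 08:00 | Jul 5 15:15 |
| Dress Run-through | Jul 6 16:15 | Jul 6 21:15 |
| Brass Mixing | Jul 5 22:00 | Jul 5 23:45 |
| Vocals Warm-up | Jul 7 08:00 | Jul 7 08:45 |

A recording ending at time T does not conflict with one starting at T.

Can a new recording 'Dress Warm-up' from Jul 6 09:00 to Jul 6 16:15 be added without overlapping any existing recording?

No — it overlaps Full Block, Full Mixing, Full Session

Strings Mixing: ends Jul 5 15:15 at or before Dress Warm-up starts Jul 6 09:00 → clear.
Woodwind Run-through: ends Jul 5 22:30 at or before Dress Warm-up starts Jul 6 09:00 → clear.
Brass Mixing: ends Jul 5 23:45 at or before Dress Warm-up starts Jul 6 09:00 → clear.
Full Block: starts Jul 6 10:15 before Dress Warm-up ends Jul 6 16:15, and ends Jul 6 16:15 after Dress Warm-up starts Jul 6 09:00 → overlap.
Full Mixing: starts Jul 6 14:00 before Dress Warm-up ends Jul 6 16:15, and ends Jul 6 16:45 after Dress Warm-up starts Jul 6 09:00 → overlap.
Full Session: starts Jul 6 15:15 before Dress Warm-up ends Jul 6 16:15, and ends Jul 6 20:00 after Dress Warm-up starts Jul 6 09:00 → overlap.
Dress Run-through: starts Jul 6 16:15 at or after Dress Warm-up ends Jul 6 16:15 → clear.
Vocals Warm-up: starts Jul 7 08:00 at or after Dress Warm-up ends Jul 6 16:15 → clear.
Dress Warm-up overlaps Full Block, Full Mixing, Full Session.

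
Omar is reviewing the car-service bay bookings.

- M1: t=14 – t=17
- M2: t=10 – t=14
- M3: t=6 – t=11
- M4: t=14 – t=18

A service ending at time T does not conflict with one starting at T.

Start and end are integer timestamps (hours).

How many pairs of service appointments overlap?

Sorted by start: M3, M2, M1, M4.
M2 starts before M3 ends → M3 and M2 overlap.
M1 starts after M3 ends; M3 is clear from here.
M1 starts exactly when M2 ends (back-to-back, no overlap); M2 is clear from here.
M4 starts before M1 ends → M1 and M4 overlap.
Overlapping pairs: M1 & M4, M2 & M3 — 2 in total.

2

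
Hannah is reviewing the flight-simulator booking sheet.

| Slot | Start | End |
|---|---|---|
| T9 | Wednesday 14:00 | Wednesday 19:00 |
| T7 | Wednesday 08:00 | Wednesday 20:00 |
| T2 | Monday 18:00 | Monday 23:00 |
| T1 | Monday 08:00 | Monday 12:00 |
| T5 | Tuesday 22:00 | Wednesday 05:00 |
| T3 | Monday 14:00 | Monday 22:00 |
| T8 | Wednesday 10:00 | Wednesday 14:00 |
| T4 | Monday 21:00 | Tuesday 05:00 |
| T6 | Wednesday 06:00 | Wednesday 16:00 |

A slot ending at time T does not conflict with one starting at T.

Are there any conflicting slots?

Sorted by start: T1, T3, T2, T4, T5, T6, T7, T8, T9.
T3 starts after T1 ends, so T1 has no further overlaps.
T2 starts before T3 ends → T3 and T2 overlap.
That's a conflict, so the schedule is not conflict-free.

Yes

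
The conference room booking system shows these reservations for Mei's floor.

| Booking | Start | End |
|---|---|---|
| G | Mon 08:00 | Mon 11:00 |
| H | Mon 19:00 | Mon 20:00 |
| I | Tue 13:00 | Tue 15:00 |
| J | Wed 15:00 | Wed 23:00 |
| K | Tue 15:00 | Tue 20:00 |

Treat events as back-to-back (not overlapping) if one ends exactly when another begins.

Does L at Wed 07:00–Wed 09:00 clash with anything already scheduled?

G: ends Mon 11:00 at or before L starts Wed 07:00 → clear.
H: ends Mon 20:00 at or before L starts Wed 07:00 → clear.
I: ends Tue 15:00 at or before L starts Wed 07:00 → clear.
K: ends Tue 20:00 at or before L starts Wed 07:00 → clear.
J: starts Wed 15:00 at or after L ends Wed 09:00 → clear.

No — it doesn't clash with anything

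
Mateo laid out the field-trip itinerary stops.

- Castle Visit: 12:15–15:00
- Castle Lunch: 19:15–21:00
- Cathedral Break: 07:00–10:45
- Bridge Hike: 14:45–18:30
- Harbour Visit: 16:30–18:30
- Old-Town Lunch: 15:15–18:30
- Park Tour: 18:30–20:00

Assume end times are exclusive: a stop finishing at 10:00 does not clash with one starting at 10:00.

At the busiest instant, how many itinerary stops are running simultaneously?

3

Sort all start/end points and keep a running count:
07:00 start Cathedral Break → 1
10:45 end Cathedral Break → 0
12:15 start Castle Visit → 1
14:45 start Bridge Hike → 2
15:00 end Castle Visit → 1
15:15 start Old-Town Lunch → 2
16:30 start Harbour Visit → 3
18:30 end Bridge Hike → 2
18:30 end Harbour Visit → 1
18:30 end Old-Town Lunch → 0
18:30 start Park Tour → 1
19:15 start Castle Lunch → 2
20:00 end Park Tour → 1
21:00 end Castle Lunch → 0
Peak is 3, at 16:30 (Bridge Hike, Harbour Visit, Old-Town Lunch).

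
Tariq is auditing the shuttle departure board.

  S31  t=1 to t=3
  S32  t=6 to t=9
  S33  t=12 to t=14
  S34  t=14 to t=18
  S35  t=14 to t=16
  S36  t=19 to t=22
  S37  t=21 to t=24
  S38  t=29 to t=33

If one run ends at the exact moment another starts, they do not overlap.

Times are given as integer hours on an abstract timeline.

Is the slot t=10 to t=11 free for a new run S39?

S31: ends t=3 at or before S39 starts t=10 → clear.
S32: ends t=9 at or before S39 starts t=10 → clear.
S33: starts t=12 at or after S39 ends t=11 → clear.
S34: starts t=14 at or after S39 ends t=11 → clear.
S35: starts t=14 at or after S39 ends t=11 → clear.
S36: starts t=19 at or after S39 ends t=11 → clear.
S37: starts t=21 at or after S39 ends t=11 → clear.
S38: starts t=29 at or after S39 ends t=11 → clear.

Yes — the slot is free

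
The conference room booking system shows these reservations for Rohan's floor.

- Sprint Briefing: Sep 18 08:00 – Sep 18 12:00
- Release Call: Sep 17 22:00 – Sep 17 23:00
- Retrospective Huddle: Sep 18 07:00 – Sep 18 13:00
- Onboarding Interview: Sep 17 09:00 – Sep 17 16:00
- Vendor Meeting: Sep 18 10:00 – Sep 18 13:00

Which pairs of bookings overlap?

Sorted by start: Onboarding Interview, Release Call, Retrospective Huddle, Sprint Briefing, Vendor Meeting.
Release Call starts after Onboarding Interview ends, so nothing later overlaps Onboarding Interview either.
Retrospective Huddle starts after Release Call ends, so nothing later overlaps Release Call either.
Sprint Briefing starts before Retrospective Huddle ends → Retrospective Huddle and Sprint Briefing overlap.
Vendor Meeting starts before Retrospective Huddle ends → Retrospective Huddle and Vendor Meeting overlap.
Vendor Meeting starts before Sprint Briefing ends → Sprint Briefing and Vendor Meeting overlap.

Retrospective Huddle & Sprint Briefing, Retrospective Huddle & Vendor Meeting, Sprint Briefing & Vendor Meeting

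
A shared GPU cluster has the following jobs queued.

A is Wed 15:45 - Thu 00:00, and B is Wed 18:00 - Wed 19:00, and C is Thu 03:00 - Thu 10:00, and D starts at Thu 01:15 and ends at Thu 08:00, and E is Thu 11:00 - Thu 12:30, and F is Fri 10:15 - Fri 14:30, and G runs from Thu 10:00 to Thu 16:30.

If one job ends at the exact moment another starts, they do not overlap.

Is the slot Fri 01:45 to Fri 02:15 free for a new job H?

Yes — the slot is free

A: ends Thu 00:00 at or before H starts Fri 01:45 → clear.
B: ends Wed 19:00 at or before H starts Fri 01:45 → clear.
D: ends Thu 08:00 at or before H starts Fri 01:45 → clear.
C: ends Thu 10:00 at or before H starts Fri 01:45 → clear.
G: ends Thu 16:30 at or before H starts Fri 01:45 → clear.
E: ends Thu 12:30 at or before H starts Fri 01:45 → clear.
F: starts Fri 10:15 at or after H ends Fri 02:15 → clear.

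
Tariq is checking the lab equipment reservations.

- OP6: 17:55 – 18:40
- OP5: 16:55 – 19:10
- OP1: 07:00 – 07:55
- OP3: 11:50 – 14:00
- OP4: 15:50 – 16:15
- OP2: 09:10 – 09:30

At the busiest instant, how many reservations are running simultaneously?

2

Sort all start/end points and keep a running count:
07:00 start OP1 → 1
07:55 end OP1 → 0
09:10 start OP2 → 1
09:30 end OP2 → 0
11:50 start OP3 → 1
14:00 end OP3 → 0
15:50 start OP4 → 1
16:15 end OP4 → 0
16:55 start OP5 → 1
17:55 start OP6 → 2
18:40 end OP6 → 1
19:10 end OP5 → 0
Peak is 2, at 17:55 (OP5, OP6).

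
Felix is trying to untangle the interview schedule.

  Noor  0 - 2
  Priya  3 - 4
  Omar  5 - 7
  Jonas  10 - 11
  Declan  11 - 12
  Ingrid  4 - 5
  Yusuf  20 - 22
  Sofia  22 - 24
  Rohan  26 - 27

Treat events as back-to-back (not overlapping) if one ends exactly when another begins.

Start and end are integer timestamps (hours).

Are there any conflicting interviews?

Sorted by start: Noor, Priya, Ingrid, Omar, Jonas, Declan, Yusuf, Sofia, Rohan.
Priya starts after Noor ends, so Noor has no further overlaps.
Ingrid starts exactly when Priya ends (back-to-back, no overlap), so Priya has no further overlaps.
Omar starts exactly when Ingrid ends (back-to-back, no overlap), so Ingrid has no further overlaps.
Jonas starts after Omar ends, so Omar has no further overlaps.
Declan starts exactly when Jonas ends (back-to-back, no overlap), so Jonas has no further overlaps.
Yusuf starts after Declan ends, so Declan has no further overlaps.
Sofia starts exactly when Yusuf ends (back-to-back, no overlap), so Yusuf has no further overlaps.
Rohan starts after Sofia ends.
Every pair is clear; the schedule has no overlaps.

No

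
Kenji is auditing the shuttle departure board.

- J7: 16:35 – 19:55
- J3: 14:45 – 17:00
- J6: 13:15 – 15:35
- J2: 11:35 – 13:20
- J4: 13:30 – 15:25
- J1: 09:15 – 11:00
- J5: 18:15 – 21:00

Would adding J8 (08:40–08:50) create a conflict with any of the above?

J1: starts 09:15 at or after J8 ends 08:50 → clear.
J2: starts 11:35 at or after J8 ends 08:50 → clear.
J6: starts 13:15 at or after J8 ends 08:50 → clear.
J4: starts 13:30 at or after J8 ends 08:50 → clear.
J3: starts 14:45 at or after J8 ends 08:50 → clear.
J7: starts 16:35 at or after J8 ends 08:50 → clear.
J5: starts 18:15 at or after J8 ends 08:50 → clear.

No — it doesn't clash with anything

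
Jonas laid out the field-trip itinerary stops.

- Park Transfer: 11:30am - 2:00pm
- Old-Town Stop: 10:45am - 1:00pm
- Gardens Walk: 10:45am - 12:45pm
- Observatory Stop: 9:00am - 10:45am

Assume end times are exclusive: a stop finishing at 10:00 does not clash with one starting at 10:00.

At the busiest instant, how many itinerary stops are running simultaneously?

3

Walk through starts and ends in time order (an end at T is processed before a start at T):
9:00am start Observatory Stop → 1
10:45am end Observatory Stop → 0
10:45am start Gardens Walk → 1
10:45am start Old-Town Stop → 2
11:30am start Park Transfer → 3
12:45pm end Gardens Walk → 2
1:00pm end Old-Town Stop → 1
2:00pm end Park Transfer → 0
Peak is 3, at 11:30am (Gardens Walk, Old-Town Stop, Park Transfer).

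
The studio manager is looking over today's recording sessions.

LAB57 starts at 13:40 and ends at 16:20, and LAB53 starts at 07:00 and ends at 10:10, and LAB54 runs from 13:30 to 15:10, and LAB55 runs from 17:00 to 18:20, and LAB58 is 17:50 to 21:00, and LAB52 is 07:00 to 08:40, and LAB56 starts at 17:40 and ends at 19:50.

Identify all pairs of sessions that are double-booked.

Two intervals overlap when each starts before the other ends.
Sorted by start: LAB52, LAB53, LAB54, LAB57, LAB55, LAB56, LAB58.
LAB53 starts before LAB52 ends → LAB52 and LAB53 overlap.
LAB54 starts after LAB52 ends; LAB52 is clear from here.
LAB54 starts after LAB53 ends; LAB53 is clear from here.
LAB57 starts before LAB54 ends → LAB54 and LAB57 overlap.
LAB55 starts after LAB54 ends; LAB54 is clear from here.
LAB55 starts after LAB57 ends; LAB57 is clear from here.
LAB56 starts before LAB55 ends → LAB55 and LAB56 overlap.
LAB58 starts before LAB55 ends → LAB55 and LAB58 overlap.
LAB58 starts before LAB56 ends → LAB56 and LAB58 overlap.

LAB52 & LAB53, LAB54 & LAB57, LAB55 & LAB56, LAB55 & LAB58, LAB56 & LAB58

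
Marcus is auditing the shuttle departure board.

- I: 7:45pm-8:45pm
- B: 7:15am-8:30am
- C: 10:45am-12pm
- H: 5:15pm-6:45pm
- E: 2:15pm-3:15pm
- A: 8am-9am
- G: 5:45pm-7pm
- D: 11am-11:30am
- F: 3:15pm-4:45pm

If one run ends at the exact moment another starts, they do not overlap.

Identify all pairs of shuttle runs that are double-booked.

Sorted by start: B, A, C, D, E, F, H, G, I.
A starts before B ends → B and A overlap.
C starts after B ends — done with B.
C starts after A ends — done with A.
D starts before C ends → C and D overlap.
E starts after C ends — done with C.
E starts after D ends — done with D.
F starts exactly when E ends (back-to-back, no overlap) — done with E.
H starts after F ends — done with F.
G starts before H ends → H and G overlap.
I starts after H ends.
I starts after G ends.

A & B, C & D, G & H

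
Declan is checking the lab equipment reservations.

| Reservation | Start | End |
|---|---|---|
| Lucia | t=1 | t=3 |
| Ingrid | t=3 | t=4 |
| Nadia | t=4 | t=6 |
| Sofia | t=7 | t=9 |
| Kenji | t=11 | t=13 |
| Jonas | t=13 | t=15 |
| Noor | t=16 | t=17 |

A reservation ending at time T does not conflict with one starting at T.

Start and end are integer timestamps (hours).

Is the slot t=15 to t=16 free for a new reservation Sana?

Lucia: ends t=3 at or before Sana starts t=15 → clear.
Ingrid: ends t=4 at or before Sana starts t=15 → clear.
Nadia: ends t=6 at or before Sana starts t=15 → clear.
Sofia: ends t=9 at or before Sana starts t=15 → clear.
Kenji: ends t=13 at or before Sana starts t=15 → clear.
Jonas: ends t=15 at or before Sana starts t=15 → clear.
Noor: starts t=16 at or after Sana ends t=16 → clear.

Yes — the slot is free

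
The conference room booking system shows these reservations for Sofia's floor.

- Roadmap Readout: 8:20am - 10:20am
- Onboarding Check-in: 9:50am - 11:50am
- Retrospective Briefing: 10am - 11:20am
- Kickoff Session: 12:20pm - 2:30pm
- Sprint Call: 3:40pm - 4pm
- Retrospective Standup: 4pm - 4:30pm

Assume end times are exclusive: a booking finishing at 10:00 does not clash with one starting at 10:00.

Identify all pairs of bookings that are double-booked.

Onboarding Check-in & Retrospective Briefing, Onboarding Check-in & Roadmap Readout, Retrospective Briefing & Roadmap Readout

Sorted by start: Roadmap Readout, Onboarding Check-in, Retrospective Briefing, Kickoff Session, Sprint Call, Retrospective Standup.
Onboarding Check-in starts before Roadmap Readout ends → Roadmap Readout and Onboarding Check-in overlap.
Retrospective Briefing starts before Roadmap Readout ends → Roadmap Readout and Retrospective Briefing overlap.
Kickoff Session starts after Roadmap Readout ends — done with Roadmap Readout.
Retrospective Briefing starts before Onboarding Check-in ends → Onboarding Check-in and Retrospective Briefing overlap.
Kickoff Session starts after Onboarding Check-in ends — done with Onboarding Check-in.
Kickoff Session starts after Retrospective Briefing ends — done with Retrospective Briefing.
Sprint Call starts after Kickoff Session ends — done with Kickoff Session.
Retrospective Standup starts exactly when Sprint Call ends (back-to-back, no overlap).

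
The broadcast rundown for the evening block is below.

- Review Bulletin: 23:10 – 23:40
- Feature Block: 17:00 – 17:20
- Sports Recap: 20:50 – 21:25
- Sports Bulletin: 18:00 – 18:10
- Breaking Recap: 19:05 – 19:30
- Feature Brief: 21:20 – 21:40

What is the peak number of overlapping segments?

2

Sweep the timeline, counting +1 at each start and −1 at each end (ends before starts at a tie):
17:00 start Feature Block → 1
17:20 end Feature Block → 0
18:00 start Sports Bulletin → 1
18:10 end Sports Bulletin → 0
19:05 start Breaking Recap → 1
19:30 end Breaking Recap → 0
20:50 start Sports Recap → 1
21:20 start Feature Brief → 2
21:25 end Sports Recap → 1
21:40 end Feature Brief → 0
23:10 start Review Bulletin → 1
23:40 end Review Bulletin → 0
Peak is 2, at 21:20 (Feature Brief, Sports Recap).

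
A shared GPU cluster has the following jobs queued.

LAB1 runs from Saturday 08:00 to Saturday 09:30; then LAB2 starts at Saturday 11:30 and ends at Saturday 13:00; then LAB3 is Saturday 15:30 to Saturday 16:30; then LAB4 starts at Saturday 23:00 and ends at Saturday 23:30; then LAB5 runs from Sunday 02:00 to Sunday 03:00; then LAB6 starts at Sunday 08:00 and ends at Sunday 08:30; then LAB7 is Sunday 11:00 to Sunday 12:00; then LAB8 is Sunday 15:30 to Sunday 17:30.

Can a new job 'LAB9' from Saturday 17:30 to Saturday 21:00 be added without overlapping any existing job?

Yes — the slot is free

LAB1: ends Saturday 09:30 at or before LAB9 starts Saturday 17:30 → clear.
LAB2: ends Saturday 13:00 at or before LAB9 starts Saturday 17:30 → clear.
LAB3: ends Saturday 16:30 at or before LAB9 starts Saturday 17:30 → clear.
LAB4: starts Saturday 23:00 at or after LAB9 ends Saturday 21:00 → clear.
LAB5: starts Sunday 02:00 at or after LAB9 ends Saturday 21:00 → clear.
LAB6: starts Sunday 08:00 at or after LAB9 ends Saturday 21:00 → clear.
LAB7: starts Sunday 11:00 at or after LAB9 ends Saturday 21:00 → clear.
LAB8: starts Sunday 15:30 at or after LAB9 ends Saturday 21:00 → clear.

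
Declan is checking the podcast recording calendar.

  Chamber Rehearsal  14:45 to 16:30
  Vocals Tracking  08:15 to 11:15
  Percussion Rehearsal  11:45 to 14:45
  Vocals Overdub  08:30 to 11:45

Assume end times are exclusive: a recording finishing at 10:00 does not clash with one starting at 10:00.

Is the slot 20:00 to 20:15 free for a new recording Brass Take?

Vocals Tracking: ends 11:15 at or before Brass Take starts 20:00 → clear.
Vocals Overdub: ends 11:45 at or before Brass Take starts 20:00 → clear.
Percussion Rehearsal: ends 14:45 at or before Brass Take starts 20:00 → clear.
Chamber Rehearsal: ends 16:30 at or before Brass Take starts 20:00 → clear.

Yes — the slot is free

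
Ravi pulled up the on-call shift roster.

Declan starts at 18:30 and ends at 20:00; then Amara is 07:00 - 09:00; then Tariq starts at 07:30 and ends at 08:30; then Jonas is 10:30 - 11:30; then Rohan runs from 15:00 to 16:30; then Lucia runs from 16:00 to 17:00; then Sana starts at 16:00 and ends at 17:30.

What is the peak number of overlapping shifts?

3

Walk through starts and ends in time order (an end at T is processed before a start at T):
07:00 start Amara → 1
07:30 start Tariq → 2
08:30 end Tariq → 1
09:00 end Amara → 0
10:30 start Jonas → 1
11:30 end Jonas → 0
15:00 start Rohan → 1
16:00 start Lucia → 2
16:00 start Sana → 3
16:30 end Rohan → 2
17:00 end Lucia → 1
17:30 end Sana → 0
18:30 start Declan → 1
20:00 end Declan → 0
Peak is 3, at 16:00 (Lucia, Rohan, Sana).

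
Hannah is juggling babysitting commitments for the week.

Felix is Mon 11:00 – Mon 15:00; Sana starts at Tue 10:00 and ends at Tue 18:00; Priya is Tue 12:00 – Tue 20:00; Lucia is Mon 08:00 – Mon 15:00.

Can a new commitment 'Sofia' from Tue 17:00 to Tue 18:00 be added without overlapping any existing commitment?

Lucia: ends Mon 15:00 at or before Sofia starts Tue 17:00 → clear.
Felix: ends Mon 15:00 at or before Sofia starts Tue 17:00 → clear.
Sana: starts Tue 10:00 before Sofia ends Tue 18:00, and ends Tue 18:00 after Sofia starts Tue 17:00 → overlap.
Priya: starts Tue 12:00 before Sofia ends Tue 18:00, and ends Tue 20:00 after Sofia starts Tue 17:00 → overlap.
Sofia overlaps Sana, Priya.

No — it overlaps Priya, Sana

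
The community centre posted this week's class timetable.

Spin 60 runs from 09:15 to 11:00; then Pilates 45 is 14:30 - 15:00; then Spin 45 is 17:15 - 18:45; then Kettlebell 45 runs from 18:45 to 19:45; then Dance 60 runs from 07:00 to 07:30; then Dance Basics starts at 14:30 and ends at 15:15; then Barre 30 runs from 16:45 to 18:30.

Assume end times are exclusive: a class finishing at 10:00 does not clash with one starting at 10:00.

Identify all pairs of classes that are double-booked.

Sorted by start: Dance 60, Spin 60, Dance Basics, Pilates 45, Barre 30, Spin 45, Kettlebell 45.
Spin 60 starts after Dance 60 ends — done with Dance 60.
Dance Basics starts after Spin 60 ends — done with Spin 60.
Pilates 45 starts before Dance Basics ends → Dance Basics and Pilates 45 overlap.
Barre 30 starts after Dance Basics ends — done with Dance Basics.
Barre 30 starts after Pilates 45 ends — done with Pilates 45.
Spin 45 starts before Barre 30 ends → Barre 30 and Spin 45 overlap.
Kettlebell 45 starts after Barre 30 ends.
Kettlebell 45 starts exactly when Spin 45 ends (back-to-back, no overlap).

Barre 30 & Spin 45, Dance Basics & Pilates 45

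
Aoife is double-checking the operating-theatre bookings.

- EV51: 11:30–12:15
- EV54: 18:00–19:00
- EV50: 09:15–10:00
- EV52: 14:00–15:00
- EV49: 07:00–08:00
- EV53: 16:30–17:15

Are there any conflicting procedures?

Check each pair: they overlap iff neither finishes before the other starts.
Sorted by start: EV49, EV50, EV51, EV52, EV53, EV54.
EV50 starts after EV49 ends, so EV49 has no further overlaps.
EV51 starts after EV50 ends, so EV50 has no further overlaps.
EV52 starts after EV51 ends, so EV51 has no further overlaps.
EV53 starts after EV52 ends, so EV52 has no further overlaps.
EV54 starts after EV53 ends.
Every pair is clear; the schedule has no overlaps.

No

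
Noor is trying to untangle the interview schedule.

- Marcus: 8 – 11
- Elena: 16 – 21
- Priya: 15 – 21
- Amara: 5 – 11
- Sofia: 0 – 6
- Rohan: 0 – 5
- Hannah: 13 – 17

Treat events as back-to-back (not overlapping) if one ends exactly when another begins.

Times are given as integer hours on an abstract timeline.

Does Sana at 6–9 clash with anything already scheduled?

Rohan: ends 5 at or before Sana starts 6 → clear.
Sofia: ends 6 at or before Sana starts 6 → clear.
Amara: starts 5 before Sana ends 9, and ends 11 after Sana starts 6 → overlap.
Marcus: starts 8 before Sana ends 9, and ends 11 after Sana starts 6 → overlap.
Hannah: starts 13 at or after Sana ends 9 → clear.
Priya: starts 15 at or after Sana ends 9 → clear.
Elena: starts 16 at or after Sana ends 9 → clear.
Sana overlaps Marcus, Amara.

Yes — it overlaps Amara, Marcus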